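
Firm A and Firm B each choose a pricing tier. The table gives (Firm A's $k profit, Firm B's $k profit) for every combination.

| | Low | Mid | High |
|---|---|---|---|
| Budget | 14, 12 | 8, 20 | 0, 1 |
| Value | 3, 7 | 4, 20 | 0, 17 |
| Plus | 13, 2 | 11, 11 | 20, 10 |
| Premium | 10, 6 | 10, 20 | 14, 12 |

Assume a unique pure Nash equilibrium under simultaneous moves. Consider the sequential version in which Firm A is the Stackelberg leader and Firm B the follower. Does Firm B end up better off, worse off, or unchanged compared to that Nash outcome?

Work backward from Firm B's decision.
- Budget: BR = Mid, leader payoff 8.
- Value: BR = Mid, leader payoff 4.
- Plus: BR = Mid, leader payoff 11.
- Premium: BR = Mid, leader payoff 10.
Among 8, 4, 11, 10, the best is 11 at Plus. Subgame-perfect outcome: (Plus, Mid) with payoffs (11, 11).
Under simultaneous play:
Firm A's best replies: Low→Budget; Mid→Plus; High→Plus.
Firm B's best replies: Budget→Mid; Value→Mid; Plus→Mid; Premium→Mid.
The unique mutual best reply is (Plus, Mid), giving (11, 11).
Firm B earns 11 sequentially versus 11 at the Nash outcome: unchanged.

unchanged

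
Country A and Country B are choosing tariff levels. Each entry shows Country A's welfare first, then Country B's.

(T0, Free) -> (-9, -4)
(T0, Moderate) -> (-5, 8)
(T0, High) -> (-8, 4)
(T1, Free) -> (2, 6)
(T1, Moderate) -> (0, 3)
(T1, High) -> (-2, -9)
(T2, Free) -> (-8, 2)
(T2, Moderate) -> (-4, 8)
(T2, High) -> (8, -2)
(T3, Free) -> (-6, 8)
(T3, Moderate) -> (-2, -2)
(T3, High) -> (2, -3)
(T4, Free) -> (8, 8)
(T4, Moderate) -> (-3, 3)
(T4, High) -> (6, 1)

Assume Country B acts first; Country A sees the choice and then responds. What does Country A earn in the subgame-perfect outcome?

Country A best-responds to each possible Country B move:
- Free → Country A plays T4 (best of -9, 2, -8, -6, 8); Country B gets 8.
- Moderate → Country A plays T1 (best of -5, 0, -4, -2, -3); Country B gets 3.
- High → Country A plays T2 (best of -8, -2, 8, 2, 6); Country B gets -2.
Among 8, 3, -2, the best is 8 at Free. Subgame-perfect outcome: (T4, Free) with payoffs (8, 8).

8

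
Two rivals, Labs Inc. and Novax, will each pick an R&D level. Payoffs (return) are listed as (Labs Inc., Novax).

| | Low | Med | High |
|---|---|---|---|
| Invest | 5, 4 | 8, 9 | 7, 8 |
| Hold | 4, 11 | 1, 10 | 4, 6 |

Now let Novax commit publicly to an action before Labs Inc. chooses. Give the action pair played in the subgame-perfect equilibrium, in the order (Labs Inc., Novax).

Work backward from Labs Inc.'s decision.
- Low: Labs Inc. compares 5, 4 and picks Invest; Novax would get 4.
- Med: Labs Inc. compares 8, 1 and picks Invest; Novax would get 9.
- High: Labs Inc. compares 7, 4 and picks Invest; Novax would get 8.
Maximizing over 4, 9, 8, Novax chooses Med. Subgame-perfect outcome: (Invest, Med) with payoffs (8, 9).

(Invest, Med)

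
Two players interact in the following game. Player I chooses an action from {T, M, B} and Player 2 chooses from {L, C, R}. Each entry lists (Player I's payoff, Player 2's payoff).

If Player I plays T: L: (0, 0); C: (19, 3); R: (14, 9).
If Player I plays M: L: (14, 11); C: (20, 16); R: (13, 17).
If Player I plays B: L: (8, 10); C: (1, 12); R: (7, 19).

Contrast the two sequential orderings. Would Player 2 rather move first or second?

first

If Player I leads: Player 2's best replies are T→R, M→R, B→R; Player I's induced payoffs 14, 13, 7; outcome (T, R), payoffs (14, 9).
If Player 2 leads: Player I's best replies are L→M, C→M, R→T; Player 2's induced payoffs 11, 16, 9; outcome (M, C), payoffs (20, 16).
Player 2 gets 16 moving first and 9 moving second, so Player 2 prefers to move first.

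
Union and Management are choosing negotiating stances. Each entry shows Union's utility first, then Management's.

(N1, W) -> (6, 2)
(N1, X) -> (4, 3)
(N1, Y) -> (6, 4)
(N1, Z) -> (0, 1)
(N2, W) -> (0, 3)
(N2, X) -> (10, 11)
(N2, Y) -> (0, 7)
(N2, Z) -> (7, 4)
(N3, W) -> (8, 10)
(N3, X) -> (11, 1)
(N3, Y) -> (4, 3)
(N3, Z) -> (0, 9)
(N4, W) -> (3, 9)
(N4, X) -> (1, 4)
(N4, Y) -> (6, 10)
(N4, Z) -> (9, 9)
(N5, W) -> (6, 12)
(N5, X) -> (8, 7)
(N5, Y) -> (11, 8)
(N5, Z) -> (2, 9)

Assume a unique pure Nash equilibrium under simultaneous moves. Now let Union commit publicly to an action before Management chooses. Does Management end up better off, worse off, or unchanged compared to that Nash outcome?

Backward induction with Union moving first.
- N1: Management compares 2, 3, 4, 1 and picks Y; Union would get 6.
- N2: Management compares 3, 11, 7, 4 and picks X; Union would get 10.
- N3: Management compares 10, 1, 3, 9 and picks W; Union would get 8.
- N4: Management compares 9, 4, 10, 9 and picks Y; Union would get 6.
- N5: Management compares 12, 7, 8, 9 and picks W; Union would get 6.
Union's induced payoffs are 6, 10, 8, 6, 6, so Union commits to N2. Subgame-perfect outcome: (N2, X) with payoffs (10, 11).
Now find the simultaneous Nash equilibrium.
Union's best replies: W→N3; X→N3; Y→N5; Z→N4.
Management's best replies: N1→Y; N2→X; N3→W; N4→Y; N5→W.
The unique mutual best reply is (N3, W), giving (8, 10).
Management earns 11 sequentially versus 10 at the Nash outcome: better off.

better off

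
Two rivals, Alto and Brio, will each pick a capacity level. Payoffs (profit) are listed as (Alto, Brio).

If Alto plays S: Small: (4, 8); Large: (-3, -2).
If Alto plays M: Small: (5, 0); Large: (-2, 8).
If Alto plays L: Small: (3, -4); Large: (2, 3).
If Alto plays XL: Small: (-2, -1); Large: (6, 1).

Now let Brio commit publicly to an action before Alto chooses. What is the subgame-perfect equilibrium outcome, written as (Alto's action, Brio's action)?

Solve by backward induction (Brio leads).
- Small: Alto compares 4, 5, 3, -2 and picks M; Brio would get 0.
- Large: Alto compares -3, -2, 2, 6 and picks XL; Brio would get 1.
Maximizing over 0, 1, Brio chooses Large. Subgame-perfect outcome: (XL, Large) with payoffs (6, 1).

(XL, Large)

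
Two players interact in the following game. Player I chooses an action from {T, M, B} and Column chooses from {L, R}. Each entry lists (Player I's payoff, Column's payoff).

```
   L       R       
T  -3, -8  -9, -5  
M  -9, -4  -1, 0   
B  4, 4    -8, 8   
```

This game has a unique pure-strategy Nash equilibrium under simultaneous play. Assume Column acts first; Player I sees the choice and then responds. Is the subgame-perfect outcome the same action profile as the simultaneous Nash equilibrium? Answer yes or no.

Work backward from Player I's decision.
- L → Player I plays B (best of -3, -9, 4); Column gets 4.
- R → Player I plays M (best of -9, -1, -8); Column gets 0.
Among 4, 0, the best is 4 at L. Subgame-perfect outcome: (B, L) with payoffs (4, 4).
Under simultaneous play:
Player I's best replies: L→B; R→M.
Column's best replies: T→R; M→R; B→R.
The unique mutual best reply is (M, R), giving (-1, 0).
Sequential outcome (B, L) differs from the Nash profile (M, R).

no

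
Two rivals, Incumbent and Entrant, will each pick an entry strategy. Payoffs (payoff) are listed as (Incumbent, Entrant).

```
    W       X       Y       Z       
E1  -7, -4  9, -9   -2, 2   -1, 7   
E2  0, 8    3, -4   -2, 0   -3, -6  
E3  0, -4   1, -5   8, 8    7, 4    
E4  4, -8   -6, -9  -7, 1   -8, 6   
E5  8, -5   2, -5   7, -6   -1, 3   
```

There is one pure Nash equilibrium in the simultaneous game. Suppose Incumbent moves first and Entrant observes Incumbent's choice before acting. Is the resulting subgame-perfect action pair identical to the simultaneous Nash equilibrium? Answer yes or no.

Backward induction with Incumbent moving first.
- E1: Entrant compares -4, -9, 2, 7 and picks Z; Incumbent would get -1.
- E2: Entrant compares 8, -4, 0, -6 and picks W; Incumbent would get 0.
- E3: Entrant compares -4, -5, 8, 4 and picks Y; Incumbent would get 8.
- E4: Entrant compares -8, -9, 1, 6 and picks Z; Incumbent would get -8.
- E5: Entrant compares -5, -5, -6, 3 and picks Z; Incumbent would get -1.
Maximizing over -1, 0, 8, -8, -1, Incumbent chooses E3. Subgame-perfect outcome: (E3, Y) with payoffs (8, 8).
Under simultaneous play:
Incumbent's best replies: W→E5; X→E1; Y→E3; Z→E3.
Entrant's best replies: E1→Z; E2→W; E3→Y; E4→Z; E5→Z.
The unique mutual best reply is (E3, Y), giving (8, 8).
Sequential outcome (E3, Y) coincides with the Nash profile (E3, Y).

yes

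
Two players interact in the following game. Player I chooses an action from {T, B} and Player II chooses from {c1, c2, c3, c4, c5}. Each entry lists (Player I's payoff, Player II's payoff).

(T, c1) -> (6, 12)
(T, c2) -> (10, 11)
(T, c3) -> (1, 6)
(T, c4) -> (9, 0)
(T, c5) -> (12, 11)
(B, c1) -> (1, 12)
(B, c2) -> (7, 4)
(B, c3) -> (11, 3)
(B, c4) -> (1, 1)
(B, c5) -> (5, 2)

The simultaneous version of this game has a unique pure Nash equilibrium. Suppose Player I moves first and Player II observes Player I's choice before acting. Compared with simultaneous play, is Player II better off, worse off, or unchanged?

Solve by backward induction (Player I leads).
- T → Player II plays c1 (best of 12, 11, 6, 0, 11); Player I gets 6.
- B → Player II plays c1 (best of 12, 4, 3, 1, 2); Player I gets 1.
Maximizing over 6, 1, Player I chooses T. Subgame-perfect outcome: (T, c1) with payoffs (6, 12).
Under simultaneous play:
Player I's best replies: c1→T; c2→T; c3→B; c4→T; c5→T.
Player II's best replies: T→c1; B→c1.
The unique mutual best reply is (T, c1), giving (6, 12).
Player II earns 12 sequentially versus 12 at the Nash outcome: unchanged.

unchanged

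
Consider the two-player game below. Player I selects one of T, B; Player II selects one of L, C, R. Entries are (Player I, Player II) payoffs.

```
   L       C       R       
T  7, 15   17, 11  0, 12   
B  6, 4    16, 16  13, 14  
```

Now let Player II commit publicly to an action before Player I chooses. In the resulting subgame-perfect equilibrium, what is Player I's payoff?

7

Backward induction with Player II moving first.
- L: BR = T, leader payoff 15.
- C: BR = T, leader payoff 11.
- R: BR = B, leader payoff 14.
Maximizing over 15, 11, 14, Player II chooses L. Subgame-perfect outcome: (T, L) with payoffs (7, 15).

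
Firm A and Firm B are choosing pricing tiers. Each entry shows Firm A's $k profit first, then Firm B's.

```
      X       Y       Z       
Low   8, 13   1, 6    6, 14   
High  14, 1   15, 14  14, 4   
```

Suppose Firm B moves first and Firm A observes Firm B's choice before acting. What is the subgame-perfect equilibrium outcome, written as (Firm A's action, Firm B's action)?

Backward induction with Firm B moving first.
- X → Firm A plays High (best of 8, 14); Firm B gets 1.
- Y → Firm A plays High (best of 1, 15); Firm B gets 14.
- Z → Firm A plays High (best of 6, 14); Firm B gets 4.
Firm B's induced payoffs are 1, 14, 4, so Firm B commits to Y. Subgame-perfect outcome: (High, Y) with payoffs (15, 14).

(High, Y)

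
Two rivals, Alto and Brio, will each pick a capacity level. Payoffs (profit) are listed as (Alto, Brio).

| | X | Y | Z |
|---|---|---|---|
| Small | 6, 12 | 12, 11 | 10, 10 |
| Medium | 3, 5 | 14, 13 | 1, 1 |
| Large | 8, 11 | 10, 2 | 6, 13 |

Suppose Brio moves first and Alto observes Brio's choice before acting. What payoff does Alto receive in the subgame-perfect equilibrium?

Alto best-responds to each possible Brio move:
- X → Alto plays Large (best of 6, 3, 8); Brio gets 11.
- Y → Alto plays Medium (best of 12, 14, 10); Brio gets 13.
- Z → Alto plays Small (best of 10, 1, 6); Brio gets 10.
Brio's induced payoffs are 11, 13, 10, so Brio commits to Y. Subgame-perfect outcome: (Medium, Y) with payoffs (14, 13).

14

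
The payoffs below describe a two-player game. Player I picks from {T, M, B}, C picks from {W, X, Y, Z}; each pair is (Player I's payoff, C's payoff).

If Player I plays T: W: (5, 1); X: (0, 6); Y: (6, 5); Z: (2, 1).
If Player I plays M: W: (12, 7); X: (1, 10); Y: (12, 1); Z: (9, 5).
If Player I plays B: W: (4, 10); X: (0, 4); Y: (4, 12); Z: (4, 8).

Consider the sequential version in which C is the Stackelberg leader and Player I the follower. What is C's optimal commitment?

X

Player I best-responds to each possible C move:
- W: BR = M, leader payoff 7.
- X: BR = M, leader payoff 10.
- Y: BR = M, leader payoff 1.
- Z: BR = M, leader payoff 5.
Maximizing over 7, 10, 1, 5, C chooses X. Subgame-perfect outcome: (M, X) with payoffs (1, 10).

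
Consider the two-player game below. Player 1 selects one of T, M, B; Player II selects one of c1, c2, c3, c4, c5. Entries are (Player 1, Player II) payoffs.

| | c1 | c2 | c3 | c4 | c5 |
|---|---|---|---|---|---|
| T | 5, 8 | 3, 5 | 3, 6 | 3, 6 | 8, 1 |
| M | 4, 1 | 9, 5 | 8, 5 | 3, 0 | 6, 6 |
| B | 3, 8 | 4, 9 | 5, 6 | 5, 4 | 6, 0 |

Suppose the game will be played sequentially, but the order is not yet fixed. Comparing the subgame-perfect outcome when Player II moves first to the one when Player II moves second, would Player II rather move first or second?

If Player 1 leads: Player II's best replies are T→c1, M→c5, B→c2; Player 1's induced payoffs 5, 6, 4; outcome (M, c5), payoffs (6, 6).
If Player II leads: Player 1's best replies are c1→T, c2→M, c3→M, c4→B, c5→T; Player II's induced payoffs 8, 5, 5, 4, 1; outcome (T, c1), payoffs (5, 8).
Player II gets 8 moving first and 6 moving second, so Player II prefers to move first.

first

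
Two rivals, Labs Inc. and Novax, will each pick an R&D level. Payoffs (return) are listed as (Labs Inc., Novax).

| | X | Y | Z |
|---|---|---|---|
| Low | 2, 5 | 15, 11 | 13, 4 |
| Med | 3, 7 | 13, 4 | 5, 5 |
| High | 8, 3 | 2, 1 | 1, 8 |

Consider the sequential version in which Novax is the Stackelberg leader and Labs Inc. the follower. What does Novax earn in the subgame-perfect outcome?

Backward induction with Novax moving first.
- X: Labs Inc. compares 2, 3, 8 and picks High; Novax would get 3.
- Y: Labs Inc. compares 15, 13, 2 and picks Low; Novax would get 11.
- Z: Labs Inc. compares 13, 5, 1 and picks Low; Novax would get 4.
Maximizing over 3, 11, 4, Novax chooses Y. Subgame-perfect outcome: (Low, Y) with payoffs (15, 11).

11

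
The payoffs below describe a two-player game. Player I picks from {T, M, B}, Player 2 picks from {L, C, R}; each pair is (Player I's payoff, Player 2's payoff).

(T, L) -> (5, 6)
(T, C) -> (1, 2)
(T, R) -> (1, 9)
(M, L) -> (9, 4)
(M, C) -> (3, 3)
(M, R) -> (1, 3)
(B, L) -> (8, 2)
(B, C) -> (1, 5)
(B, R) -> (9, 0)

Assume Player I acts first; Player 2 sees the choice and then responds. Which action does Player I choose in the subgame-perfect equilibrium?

Player 2 best-responds to each possible Player I move:
- T → Player 2 plays R (best of 6, 2, 9); Player I gets 1.
- M → Player 2 plays L (best of 4, 3, 3); Player I gets 9.
- B → Player 2 plays C (best of 2, 5, 0); Player I gets 1.
Maximizing over 1, 9, 1, Player I chooses M. Subgame-perfect outcome: (M, L) with payoffs (9, 4).

M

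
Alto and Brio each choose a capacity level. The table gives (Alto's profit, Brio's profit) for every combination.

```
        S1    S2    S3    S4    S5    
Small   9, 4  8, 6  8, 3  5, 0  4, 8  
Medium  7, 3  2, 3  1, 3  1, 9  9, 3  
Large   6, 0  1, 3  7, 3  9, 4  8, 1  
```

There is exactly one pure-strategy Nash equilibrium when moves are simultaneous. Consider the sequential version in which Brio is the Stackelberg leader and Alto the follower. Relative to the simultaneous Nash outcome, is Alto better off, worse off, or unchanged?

Solve by backward induction (Brio leads).
- S1: BR = Small, leader payoff 4.
- S2: BR = Small, leader payoff 6.
- S3: BR = Small, leader payoff 3.
- S4: BR = Large, leader payoff 4.
- S5: BR = Medium, leader payoff 3.
Brio's induced payoffs are 4, 6, 3, 4, 3, so Brio commits to S2. Subgame-perfect outcome: (Small, S2) with payoffs (8, 6).
For the simultaneous game, intersect best replies.
Alto's best replies: S1→Small; S2→Small; S3→Small; S4→Large; S5→Medium.
Brio's best replies: Small→S5; Medium→S4; Large→S4.
The unique mutual best reply is (Large, S4), giving (9, 4).
Alto earns 8 sequentially versus 9 at the Nash outcome: worse off.

worse off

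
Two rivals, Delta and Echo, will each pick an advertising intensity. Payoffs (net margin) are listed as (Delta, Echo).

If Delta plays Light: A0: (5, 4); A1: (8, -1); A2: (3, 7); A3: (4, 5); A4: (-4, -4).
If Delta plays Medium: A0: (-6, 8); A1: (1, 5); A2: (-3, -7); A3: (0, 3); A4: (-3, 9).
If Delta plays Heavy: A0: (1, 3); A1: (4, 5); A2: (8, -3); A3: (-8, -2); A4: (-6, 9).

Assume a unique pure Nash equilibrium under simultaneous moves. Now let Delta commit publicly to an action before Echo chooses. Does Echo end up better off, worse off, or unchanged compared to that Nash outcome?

Echo best-responds to each possible Delta move:
- Light → Echo plays A2 (best of 4, -1, 7, 5, -4); Delta gets 3.
- Medium → Echo plays A4 (best of 8, 5, -7, 3, 9); Delta gets -3.
- Heavy → Echo plays A4 (best of 3, 5, -3, -2, 9); Delta gets -6.
Among 3, -3, -6, the best is 3 at Light. Subgame-perfect outcome: (Light, A2) with payoffs (3, 7).
For the simultaneous game, intersect best replies.
Delta's best replies: A0→Light; A1→Light; A2→Heavy; A3→Light; A4→Medium.
Echo's best replies: Light→A2; Medium→A4; Heavy→A4.
Only (Medium, A4) has each player best-responding; Nash payoffs (-3, 9).
Echo earns 7 sequentially versus 9 at the Nash outcome: worse off.

worse off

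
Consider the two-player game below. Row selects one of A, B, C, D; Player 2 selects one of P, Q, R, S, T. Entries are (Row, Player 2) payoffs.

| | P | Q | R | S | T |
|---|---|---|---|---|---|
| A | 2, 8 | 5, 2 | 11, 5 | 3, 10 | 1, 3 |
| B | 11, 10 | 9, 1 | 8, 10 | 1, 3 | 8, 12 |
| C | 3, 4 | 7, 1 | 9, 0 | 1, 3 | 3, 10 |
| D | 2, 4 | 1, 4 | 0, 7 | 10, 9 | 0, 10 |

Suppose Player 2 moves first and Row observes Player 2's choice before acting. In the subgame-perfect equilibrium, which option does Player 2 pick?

T

Work backward from Row's decision.
- P: BR = B, leader payoff 10.
- Q: BR = B, leader payoff 1.
- R: BR = A, leader payoff 5.
- S: BR = D, leader payoff 9.
- T: BR = B, leader payoff 12.
Maximizing over 10, 1, 5, 9, 12, Player 2 chooses T. Subgame-perfect outcome: (B, T) with payoffs (8, 12).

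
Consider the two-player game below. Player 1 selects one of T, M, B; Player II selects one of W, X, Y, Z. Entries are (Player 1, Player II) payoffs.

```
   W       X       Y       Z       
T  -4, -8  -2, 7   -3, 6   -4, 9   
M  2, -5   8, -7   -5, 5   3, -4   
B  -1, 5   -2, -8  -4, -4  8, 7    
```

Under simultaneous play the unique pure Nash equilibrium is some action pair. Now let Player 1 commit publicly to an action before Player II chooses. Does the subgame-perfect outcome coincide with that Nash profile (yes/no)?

Work backward from Player II's decision.
- T: Player II compares -8, 7, 6, 9 and picks Z; Player 1 would get -4.
- M: Player II compares -5, -7, 5, -4 and picks Y; Player 1 would get -5.
- B: Player II compares 5, -8, -4, 7 and picks Z; Player 1 would get 8.
Player 1's induced payoffs are -4, -5, 8, so Player 1 commits to B. Subgame-perfect outcome: (B, Z) with payoffs (8, 7).
For the simultaneous game, intersect best replies.
Player 1's best replies: W→M; X→M; Y→T; Z→B.
Player II's best replies: T→Z; M→Y; B→Z.
The unique mutual best reply is (B, Z), giving (8, 7).
Sequential outcome (B, Z) coincides with the Nash profile (B, Z).

yes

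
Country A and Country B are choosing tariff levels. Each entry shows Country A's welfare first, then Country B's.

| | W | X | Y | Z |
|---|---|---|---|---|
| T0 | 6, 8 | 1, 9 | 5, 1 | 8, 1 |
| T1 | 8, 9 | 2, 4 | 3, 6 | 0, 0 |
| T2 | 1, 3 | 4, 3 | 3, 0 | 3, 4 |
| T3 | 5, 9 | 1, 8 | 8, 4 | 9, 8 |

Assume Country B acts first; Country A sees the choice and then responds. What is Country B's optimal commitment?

Backward induction with Country B moving first.
- W: BR = T1, leader payoff 9.
- X: BR = T2, leader payoff 3.
- Y: BR = T3, leader payoff 4.
- Z: BR = T3, leader payoff 8.
Maximizing over 9, 3, 4, 8, Country B chooses W. Subgame-perfect outcome: (T1, W) with payoffs (8, 9).

W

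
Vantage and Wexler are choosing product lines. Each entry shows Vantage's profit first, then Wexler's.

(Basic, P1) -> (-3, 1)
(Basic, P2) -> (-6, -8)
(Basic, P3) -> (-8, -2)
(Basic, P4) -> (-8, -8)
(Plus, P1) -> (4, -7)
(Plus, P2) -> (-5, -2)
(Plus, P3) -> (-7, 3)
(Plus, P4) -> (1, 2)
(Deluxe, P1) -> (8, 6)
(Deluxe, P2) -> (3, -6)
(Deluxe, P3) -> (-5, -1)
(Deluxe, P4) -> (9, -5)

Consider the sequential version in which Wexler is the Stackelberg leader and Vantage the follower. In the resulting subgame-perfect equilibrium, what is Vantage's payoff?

Solve by backward induction (Wexler leads).
- P1: Vantage compares -3, 4, 8 and picks Deluxe; Wexler would get 6.
- P2: Vantage compares -6, -5, 3 and picks Deluxe; Wexler would get -6.
- P3: Vantage compares -8, -7, -5 and picks Deluxe; Wexler would get -1.
- P4: Vantage compares -8, 1, 9 and picks Deluxe; Wexler would get -5.
Wexler's induced payoffs are 6, -6, -1, -5, so Wexler commits to P1. Subgame-perfect outcome: (Deluxe, P1) with payoffs (8, 6).

8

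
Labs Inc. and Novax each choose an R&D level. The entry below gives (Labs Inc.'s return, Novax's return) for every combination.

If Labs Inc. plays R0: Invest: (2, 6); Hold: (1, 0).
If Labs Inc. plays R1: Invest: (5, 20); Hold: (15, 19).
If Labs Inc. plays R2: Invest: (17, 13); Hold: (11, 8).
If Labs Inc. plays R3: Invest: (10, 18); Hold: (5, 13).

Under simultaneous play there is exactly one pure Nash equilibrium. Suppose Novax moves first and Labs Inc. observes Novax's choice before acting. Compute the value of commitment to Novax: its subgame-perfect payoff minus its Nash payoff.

Backward induction with Novax moving first.
- Invest → Labs Inc. plays R2 (best of 2, 5, 17, 10); Novax gets 13.
- Hold → Labs Inc. plays R1 (best of 1, 15, 11, 5); Novax gets 19.
Among 13, 19, the best is 19 at Hold. Subgame-perfect outcome: (R1, Hold) with payoffs (15, 19).
For the simultaneous game, intersect best replies.
Labs Inc.'s best replies: Invest→R2; Hold→R1.
Novax's best replies: R0→Invest; R1→Invest; R2→Invest; R3→Invest.
Only (R2, Invest) has each player best-responding; Nash payoffs (17, 13).
Novax's commitment gain: 19 − 13 = 6.

6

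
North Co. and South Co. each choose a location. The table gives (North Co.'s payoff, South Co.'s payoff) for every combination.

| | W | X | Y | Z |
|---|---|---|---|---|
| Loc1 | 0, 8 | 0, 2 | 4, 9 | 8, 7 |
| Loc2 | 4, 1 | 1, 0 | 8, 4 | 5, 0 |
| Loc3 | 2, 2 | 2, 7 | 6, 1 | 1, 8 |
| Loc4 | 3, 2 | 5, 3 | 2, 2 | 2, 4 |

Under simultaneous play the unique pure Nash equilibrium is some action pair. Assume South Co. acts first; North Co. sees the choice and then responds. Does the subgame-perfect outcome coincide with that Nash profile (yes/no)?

Backward induction with South Co. moving first.
- W: BR = Loc2, leader payoff 1.
- X: BR = Loc4, leader payoff 3.
- Y: BR = Loc2, leader payoff 4.
- Z: BR = Loc1, leader payoff 7.
Among 1, 3, 4, 7, the best is 7 at Z. Subgame-perfect outcome: (Loc1, Z) with payoffs (8, 7).
Now find the simultaneous Nash equilibrium.
North Co.'s best replies: W→Loc2; X→Loc4; Y→Loc2; Z→Loc1.
South Co.'s best replies: Loc1→Y; Loc2→Y; Loc3→Z; Loc4→Z.
The unique mutual best reply is (Loc2, Y), giving (8, 4).
Sequential outcome (Loc1, Z) differs from the Nash profile (Loc2, Y).

no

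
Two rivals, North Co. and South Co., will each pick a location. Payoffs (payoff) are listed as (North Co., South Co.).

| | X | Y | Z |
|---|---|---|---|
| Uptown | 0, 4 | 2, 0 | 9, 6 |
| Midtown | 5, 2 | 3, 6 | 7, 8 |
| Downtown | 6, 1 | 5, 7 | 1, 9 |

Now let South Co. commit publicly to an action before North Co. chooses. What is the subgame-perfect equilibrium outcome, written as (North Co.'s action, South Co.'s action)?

(Downtown, Y)

Work backward from North Co.'s decision.
- X: North Co. compares 0, 5, 6 and picks Downtown; South Co. would get 1.
- Y: North Co. compares 2, 3, 5 and picks Downtown; South Co. would get 7.
- Z: North Co. compares 9, 7, 1 and picks Uptown; South Co. would get 6.
Among 1, 7, 6, the best is 7 at Y. Subgame-perfect outcome: (Downtown, Y) with payoffs (5, 7).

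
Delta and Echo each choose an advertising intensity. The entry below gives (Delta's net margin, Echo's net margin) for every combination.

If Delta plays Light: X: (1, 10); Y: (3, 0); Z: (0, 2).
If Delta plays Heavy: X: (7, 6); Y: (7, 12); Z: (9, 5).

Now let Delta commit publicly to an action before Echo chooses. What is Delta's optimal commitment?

Heavy

Echo best-responds to each possible Delta move:
- Light: BR = X, leader payoff 1.
- Heavy: BR = Y, leader payoff 7.
Delta's induced payoffs are 1, 7, so Delta commits to Heavy. Subgame-perfect outcome: (Heavy, Y) with payoffs (7, 12).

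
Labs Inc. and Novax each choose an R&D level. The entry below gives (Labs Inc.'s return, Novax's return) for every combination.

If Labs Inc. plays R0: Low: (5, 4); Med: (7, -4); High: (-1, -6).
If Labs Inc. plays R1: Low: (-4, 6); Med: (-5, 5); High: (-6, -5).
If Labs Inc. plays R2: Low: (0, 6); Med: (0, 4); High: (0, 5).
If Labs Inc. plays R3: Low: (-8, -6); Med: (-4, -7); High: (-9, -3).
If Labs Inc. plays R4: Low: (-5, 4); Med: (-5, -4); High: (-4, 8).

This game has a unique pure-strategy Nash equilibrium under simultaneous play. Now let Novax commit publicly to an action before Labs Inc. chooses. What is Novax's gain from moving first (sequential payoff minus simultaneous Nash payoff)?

Solve by backward induction (Novax leads).
- Low: Labs Inc. compares 5, -4, 0, -8, -5 and picks R0; Novax would get 4.
- Med: Labs Inc. compares 7, -5, 0, -4, -5 and picks R0; Novax would get -4.
- High: Labs Inc. compares -1, -6, 0, -9, -4 and picks R2; Novax would get 5.
Maximizing over 4, -4, 5, Novax chooses High. Subgame-perfect outcome: (R2, High) with payoffs (0, 5).
For the simultaneous game, intersect best replies.
Labs Inc.'s best replies: Low→R0; Med→R0; High→R2.
Novax's best replies: R0→Low; R1→Low; R2→Low; R3→High; R4→High.
The unique mutual best reply is (R0, Low), giving (5, 4).
Novax's commitment gain: 5 − 4 = 1.

1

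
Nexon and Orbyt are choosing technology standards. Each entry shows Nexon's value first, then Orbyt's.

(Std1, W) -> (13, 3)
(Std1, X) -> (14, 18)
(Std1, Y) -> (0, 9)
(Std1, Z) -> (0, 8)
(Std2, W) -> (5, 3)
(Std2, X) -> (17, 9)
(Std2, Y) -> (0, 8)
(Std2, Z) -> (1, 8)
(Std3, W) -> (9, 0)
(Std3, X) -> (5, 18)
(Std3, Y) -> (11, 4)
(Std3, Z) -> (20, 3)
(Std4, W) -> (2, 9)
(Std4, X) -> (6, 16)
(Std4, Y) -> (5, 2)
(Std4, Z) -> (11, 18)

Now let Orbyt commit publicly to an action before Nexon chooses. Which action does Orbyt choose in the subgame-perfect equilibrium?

Solve by backward induction (Orbyt leads).
- W: BR = Std1, leader payoff 3.
- X: BR = Std2, leader payoff 9.
- Y: BR = Std3, leader payoff 4.
- Z: BR = Std3, leader payoff 3.
Orbyt's induced payoffs are 3, 9, 4, 3, so Orbyt commits to X. Subgame-perfect outcome: (Std2, X) with payoffs (17, 9).

X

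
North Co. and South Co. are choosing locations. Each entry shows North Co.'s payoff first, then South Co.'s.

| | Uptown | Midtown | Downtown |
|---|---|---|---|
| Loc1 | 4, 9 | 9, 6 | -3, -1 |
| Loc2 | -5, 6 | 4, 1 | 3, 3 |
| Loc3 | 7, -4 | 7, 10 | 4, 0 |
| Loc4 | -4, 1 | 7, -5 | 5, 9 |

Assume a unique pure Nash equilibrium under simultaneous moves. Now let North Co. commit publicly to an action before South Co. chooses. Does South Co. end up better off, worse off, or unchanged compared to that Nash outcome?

Work backward from South Co.'s decision.
- Loc1: BR = Uptown, leader payoff 4.
- Loc2: BR = Uptown, leader payoff -5.
- Loc3: BR = Midtown, leader payoff 7.
- Loc4: BR = Downtown, leader payoff 5.
Among 4, -5, 7, 5, the best is 7 at Loc3. Subgame-perfect outcome: (Loc3, Midtown) with payoffs (7, 10).
Under simultaneous play:
North Co.'s best replies: Uptown→Loc3; Midtown→Loc1; Downtown→Loc4.
South Co.'s best replies: Loc1→Uptown; Loc2→Uptown; Loc3→Midtown; Loc4→Downtown.
The unique mutual best reply is (Loc4, Downtown), giving (5, 9).
South Co. earns 10 sequentially versus 9 at the Nash outcome: better off.

better off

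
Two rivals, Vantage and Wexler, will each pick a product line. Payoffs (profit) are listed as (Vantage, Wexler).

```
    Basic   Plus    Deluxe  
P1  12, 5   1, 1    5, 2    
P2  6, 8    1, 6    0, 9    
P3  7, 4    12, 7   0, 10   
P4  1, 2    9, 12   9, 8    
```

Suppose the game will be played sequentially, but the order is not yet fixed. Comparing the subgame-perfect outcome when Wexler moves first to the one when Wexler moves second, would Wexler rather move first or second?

If Vantage leads: Wexler's best replies are P1→Basic, P2→Deluxe, P3→Deluxe, P4→Plus; Vantage's induced payoffs 12, 0, 0, 9; outcome (P1, Basic), payoffs (12, 5).
If Wexler leads: Vantage's best replies are Basic→P1, Plus→P3, Deluxe→P4; Wexler's induced payoffs 5, 7, 8; outcome (P4, Deluxe), payoffs (9, 8).
Wexler gets 8 moving first and 5 moving second, so Wexler prefers to move first.

first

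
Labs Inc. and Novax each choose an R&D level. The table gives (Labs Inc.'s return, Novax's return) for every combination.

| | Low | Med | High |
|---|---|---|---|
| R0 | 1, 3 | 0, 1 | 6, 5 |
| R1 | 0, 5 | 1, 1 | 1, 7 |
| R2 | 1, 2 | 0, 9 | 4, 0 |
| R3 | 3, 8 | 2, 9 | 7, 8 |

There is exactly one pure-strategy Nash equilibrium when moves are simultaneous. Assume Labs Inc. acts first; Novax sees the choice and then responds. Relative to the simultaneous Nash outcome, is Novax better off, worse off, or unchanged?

Solve by backward induction (Labs Inc. leads).
- R0: Novax compares 3, 1, 5 and picks High; Labs Inc. would get 6.
- R1: Novax compares 5, 1, 7 and picks High; Labs Inc. would get 1.
- R2: Novax compares 2, 9, 0 and picks Med; Labs Inc. would get 0.
- R3: Novax compares 8, 9, 8 and picks Med; Labs Inc. would get 2.
Maximizing over 6, 1, 0, 2, Labs Inc. chooses R0. Subgame-perfect outcome: (R0, High) with payoffs (6, 5).
Now find the simultaneous Nash equilibrium.
Labs Inc.'s best replies: Low→R3; Med→R3; High→R3.
Novax's best replies: R0→High; R1→High; R2→Med; R3→Med.
The unique mutual best reply is (R3, Med), giving (2, 9).
Novax earns 5 sequentially versus 9 at the Nash outcome: worse off.

worse off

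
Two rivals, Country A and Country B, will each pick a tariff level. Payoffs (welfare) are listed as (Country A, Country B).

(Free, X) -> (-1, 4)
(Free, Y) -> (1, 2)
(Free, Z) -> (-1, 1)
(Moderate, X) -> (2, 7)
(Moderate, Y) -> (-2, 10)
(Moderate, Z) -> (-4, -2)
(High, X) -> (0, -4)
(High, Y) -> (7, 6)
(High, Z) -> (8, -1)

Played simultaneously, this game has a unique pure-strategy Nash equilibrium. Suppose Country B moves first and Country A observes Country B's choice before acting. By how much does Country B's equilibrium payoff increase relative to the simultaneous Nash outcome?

1

Solve by backward induction (Country B leads).
- X → Country A plays Moderate (best of -1, 2, 0); Country B gets 7.
- Y → Country A plays High (best of 1, -2, 7); Country B gets 6.
- Z → Country A plays High (best of -1, -4, 8); Country B gets -1.
Maximizing over 7, 6, -1, Country B chooses X. Subgame-perfect outcome: (Moderate, X) with payoffs (2, 7).
Now find the simultaneous Nash equilibrium.
Country A's best replies: X→Moderate; Y→High; Z→High.
Country B's best replies: Free→X; Moderate→Y; High→Y.
Only (High, Y) has each player best-responding; Nash payoffs (7, 6).
Country B's commitment gain: 7 − 6 = 1.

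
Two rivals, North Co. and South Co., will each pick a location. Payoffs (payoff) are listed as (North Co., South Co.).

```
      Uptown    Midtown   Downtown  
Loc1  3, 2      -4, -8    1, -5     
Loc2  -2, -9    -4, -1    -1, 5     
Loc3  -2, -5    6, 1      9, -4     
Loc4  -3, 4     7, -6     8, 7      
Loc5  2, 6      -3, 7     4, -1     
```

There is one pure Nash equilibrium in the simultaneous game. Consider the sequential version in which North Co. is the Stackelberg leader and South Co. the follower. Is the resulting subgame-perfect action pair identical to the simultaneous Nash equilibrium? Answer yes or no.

Backward induction with North Co. moving first.
- Loc1: South Co. compares 2, -8, -5 and picks Uptown; North Co. would get 3.
- Loc2: South Co. compares -9, -1, 5 and picks Downtown; North Co. would get -1.
- Loc3: South Co. compares -5, 1, -4 and picks Midtown; North Co. would get 6.
- Loc4: South Co. compares 4, -6, 7 and picks Downtown; North Co. would get 8.
- Loc5: South Co. compares 6, 7, -1 and picks Midtown; North Co. would get -3.
North Co.'s induced payoffs are 3, -1, 6, 8, -3, so North Co. commits to Loc4. Subgame-perfect outcome: (Loc4, Downtown) with payoffs (8, 7).
Now find the simultaneous Nash equilibrium.
North Co.'s best replies: Uptown→Loc1; Midtown→Loc4; Downtown→Loc3.
South Co.'s best replies: Loc1→Uptown; Loc2→Downtown; Loc3→Midtown; Loc4→Downtown; Loc5→Midtown.
Only (Loc1, Uptown) has each player best-responding; Nash payoffs (3, 2).
Sequential outcome (Loc4, Downtown) differs from the Nash profile (Loc1, Uptown).

no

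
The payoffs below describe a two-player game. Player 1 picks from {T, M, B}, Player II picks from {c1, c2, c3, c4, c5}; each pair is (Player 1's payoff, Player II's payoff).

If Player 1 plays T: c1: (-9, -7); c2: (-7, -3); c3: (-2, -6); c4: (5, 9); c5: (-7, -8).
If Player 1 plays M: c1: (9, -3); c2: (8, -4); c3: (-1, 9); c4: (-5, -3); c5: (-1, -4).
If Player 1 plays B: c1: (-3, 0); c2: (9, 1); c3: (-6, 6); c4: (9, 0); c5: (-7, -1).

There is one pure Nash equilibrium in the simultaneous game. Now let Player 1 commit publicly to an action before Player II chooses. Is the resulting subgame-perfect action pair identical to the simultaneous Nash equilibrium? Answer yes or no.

no

Work backward from Player II's decision.
- T → Player II plays c4 (best of -7, -3, -6, 9, -8); Player 1 gets 5.
- M → Player II plays c3 (best of -3, -4, 9, -3, -4); Player 1 gets -1.
- B → Player II plays c3 (best of 0, 1, 6, 0, -1); Player 1 gets -6.
Maximizing over 5, -1, -6, Player 1 chooses T. Subgame-perfect outcome: (T, c4) with payoffs (5, 9).
Now find the simultaneous Nash equilibrium.
Player 1's best replies: c1→M; c2→B; c3→M; c4→B; c5→M.
Player II's best replies: T→c4; M→c3; B→c3.
Only (M, c3) has each player best-responding; Nash payoffs (-1, 9).
Sequential outcome (T, c4) differs from the Nash profile (M, c3).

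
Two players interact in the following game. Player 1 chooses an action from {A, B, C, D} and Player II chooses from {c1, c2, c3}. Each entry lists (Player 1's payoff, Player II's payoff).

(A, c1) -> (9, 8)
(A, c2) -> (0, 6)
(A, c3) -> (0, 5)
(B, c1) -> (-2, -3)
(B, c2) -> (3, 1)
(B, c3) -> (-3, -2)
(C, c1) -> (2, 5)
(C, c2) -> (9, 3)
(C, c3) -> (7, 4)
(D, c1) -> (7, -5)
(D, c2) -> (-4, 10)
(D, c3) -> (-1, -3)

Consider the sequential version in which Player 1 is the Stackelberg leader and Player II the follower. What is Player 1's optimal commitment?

Solve by backward induction (Player 1 leads).
- A → Player II plays c1 (best of 8, 6, 5); Player 1 gets 9.
- B → Player II plays c2 (best of -3, 1, -2); Player 1 gets 3.
- C → Player II plays c1 (best of 5, 3, 4); Player 1 gets 2.
- D → Player II plays c2 (best of -5, 10, -3); Player 1 gets -4.
Player 1's induced payoffs are 9, 3, 2, -4, so Player 1 commits to A. Subgame-perfect outcome: (A, c1) with payoffs (9, 8).

A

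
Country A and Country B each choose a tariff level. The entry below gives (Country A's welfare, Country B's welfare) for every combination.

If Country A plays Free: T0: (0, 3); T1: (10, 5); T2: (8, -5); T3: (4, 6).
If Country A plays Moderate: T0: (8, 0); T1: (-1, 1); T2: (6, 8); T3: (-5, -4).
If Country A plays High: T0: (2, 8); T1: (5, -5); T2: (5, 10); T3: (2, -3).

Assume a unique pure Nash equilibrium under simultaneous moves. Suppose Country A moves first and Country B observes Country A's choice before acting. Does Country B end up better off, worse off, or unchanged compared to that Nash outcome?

better off

Solve by backward induction (Country A leads).
- Free: Country B compares 3, 5, -5, 6 and picks T3; Country A would get 4.
- Moderate: Country B compares 0, 1, 8, -4 and picks T2; Country A would get 6.
- High: Country B compares 8, -5, 10, -3 and picks T2; Country A would get 5.
Country A's induced payoffs are 4, 6, 5, so Country A commits to Moderate. Subgame-perfect outcome: (Moderate, T2) with payoffs (6, 8).
For the simultaneous game, intersect best replies.
Country A's best replies: T0→Moderate; T1→Free; T2→Free; T3→Free.
Country B's best replies: Free→T3; Moderate→T2; High→T2.
The unique mutual best reply is (Free, T3), giving (4, 6).
Country B earns 8 sequentially versus 6 at the Nash outcome: better off.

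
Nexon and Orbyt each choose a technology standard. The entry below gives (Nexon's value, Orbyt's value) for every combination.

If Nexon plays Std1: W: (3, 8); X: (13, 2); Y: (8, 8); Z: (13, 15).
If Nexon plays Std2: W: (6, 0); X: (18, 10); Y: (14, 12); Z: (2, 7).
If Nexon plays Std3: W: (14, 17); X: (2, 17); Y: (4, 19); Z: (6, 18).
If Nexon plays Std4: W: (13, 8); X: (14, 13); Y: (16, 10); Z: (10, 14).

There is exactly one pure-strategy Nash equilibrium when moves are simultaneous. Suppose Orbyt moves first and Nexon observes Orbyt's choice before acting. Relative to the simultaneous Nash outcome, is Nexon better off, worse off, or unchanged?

better off

Solve by backward induction (Orbyt leads).
- W: BR = Std3, leader payoff 17.
- X: BR = Std2, leader payoff 10.
- Y: BR = Std4, leader payoff 10.
- Z: BR = Std1, leader payoff 15.
Orbyt's induced payoffs are 17, 10, 10, 15, so Orbyt commits to W. Subgame-perfect outcome: (Std3, W) with payoffs (14, 17).
Now find the simultaneous Nash equilibrium.
Nexon's best replies: W→Std3; X→Std2; Y→Std4; Z→Std1.
Orbyt's best replies: Std1→Z; Std2→Y; Std3→Y; Std4→Z.
The unique mutual best reply is (Std1, Z), giving (13, 15).
Nexon earns 14 sequentially versus 13 at the Nash outcome: better off.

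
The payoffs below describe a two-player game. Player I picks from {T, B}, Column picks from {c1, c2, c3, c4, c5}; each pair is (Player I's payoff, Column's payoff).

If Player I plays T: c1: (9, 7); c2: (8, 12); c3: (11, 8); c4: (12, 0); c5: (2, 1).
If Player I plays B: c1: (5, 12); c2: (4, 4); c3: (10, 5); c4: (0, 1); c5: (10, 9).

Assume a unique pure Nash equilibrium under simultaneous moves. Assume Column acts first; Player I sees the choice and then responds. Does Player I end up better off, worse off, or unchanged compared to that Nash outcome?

Work backward from Player I's decision.
- c1: BR = T, leader payoff 7.
- c2: BR = T, leader payoff 12.
- c3: BR = T, leader payoff 8.
- c4: BR = T, leader payoff 0.
- c5: BR = B, leader payoff 9.
Among 7, 12, 8, 0, 9, the best is 12 at c2. Subgame-perfect outcome: (T, c2) with payoffs (8, 12).
Now find the simultaneous Nash equilibrium.
Player I's best replies: c1→T; c2→T; c3→T; c4→T; c5→B.
Column's best replies: T→c2; B→c1.
The unique mutual best reply is (T, c2), giving (8, 12).
Player I earns 8 sequentially versus 8 at the Nash outcome: unchanged.

unchanged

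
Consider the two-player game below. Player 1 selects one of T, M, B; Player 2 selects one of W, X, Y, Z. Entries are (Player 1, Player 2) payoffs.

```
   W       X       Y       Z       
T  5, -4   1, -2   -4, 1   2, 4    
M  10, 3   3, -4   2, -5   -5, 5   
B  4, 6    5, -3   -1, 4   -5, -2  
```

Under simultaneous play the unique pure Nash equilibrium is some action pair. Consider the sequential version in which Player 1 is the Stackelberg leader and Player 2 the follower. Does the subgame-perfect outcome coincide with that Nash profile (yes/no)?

no

Work backward from Player 2's decision.
- T → Player 2 plays Z (best of -4, -2, 1, 4); Player 1 gets 2.
- M → Player 2 plays Z (best of 3, -4, -5, 5); Player 1 gets -5.
- B → Player 2 plays W (best of 6, -3, 4, -2); Player 1 gets 4.
Among 2, -5, 4, the best is 4 at B. Subgame-perfect outcome: (B, W) with payoffs (4, 6).
For the simultaneous game, intersect best replies.
Player 1's best replies: W→M; X→B; Y→M; Z→T.
Player 2's best replies: T→Z; M→Z; B→W.
Only (T, Z) has each player best-responding; Nash payoffs (2, 4).
Sequential outcome (B, W) differs from the Nash profile (T, Z).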